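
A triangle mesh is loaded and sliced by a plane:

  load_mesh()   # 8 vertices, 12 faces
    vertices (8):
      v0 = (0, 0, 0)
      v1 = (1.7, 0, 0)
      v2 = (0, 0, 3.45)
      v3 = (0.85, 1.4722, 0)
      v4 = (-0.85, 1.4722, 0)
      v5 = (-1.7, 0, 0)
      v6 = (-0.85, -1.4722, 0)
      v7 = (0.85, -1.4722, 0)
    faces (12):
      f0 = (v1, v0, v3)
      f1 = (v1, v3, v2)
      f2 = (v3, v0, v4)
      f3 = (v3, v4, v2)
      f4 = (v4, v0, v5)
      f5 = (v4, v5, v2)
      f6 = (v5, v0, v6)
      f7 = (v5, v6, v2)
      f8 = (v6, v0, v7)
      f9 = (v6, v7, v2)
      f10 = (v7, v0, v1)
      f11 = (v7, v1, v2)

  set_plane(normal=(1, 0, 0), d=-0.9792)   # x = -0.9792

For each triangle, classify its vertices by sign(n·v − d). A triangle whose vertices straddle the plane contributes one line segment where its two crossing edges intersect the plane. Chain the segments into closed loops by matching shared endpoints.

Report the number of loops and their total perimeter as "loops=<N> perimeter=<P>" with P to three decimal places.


loops=1 perimeter=6.343

Straddling triangles (4 of 12):
  (v4,v0,v5) [++-] → (-0.9792, 0, 0)–(-0.9792, 1.24843, 0)  len=1.2484
  (v4,v5,v2) [+-+] → (-0.9792, 1.24843, 0)–(-0.9792, 0, 1.4628)  len=1.9231
  (v5,v0,v6) [-++] → (-0.9792, 0, 0)–(-0.9792, -1.24843, 0)  len=1.2484
  (v5,v6,v2) [-++] → (-0.9792, -1.24843, 0)–(-0.9792, 0, 1.4628)  len=1.9231

Chained into 1 loop(s):
  loop 1: 4 segments, perimeter = 6.3431
Total perimeter = 6.343


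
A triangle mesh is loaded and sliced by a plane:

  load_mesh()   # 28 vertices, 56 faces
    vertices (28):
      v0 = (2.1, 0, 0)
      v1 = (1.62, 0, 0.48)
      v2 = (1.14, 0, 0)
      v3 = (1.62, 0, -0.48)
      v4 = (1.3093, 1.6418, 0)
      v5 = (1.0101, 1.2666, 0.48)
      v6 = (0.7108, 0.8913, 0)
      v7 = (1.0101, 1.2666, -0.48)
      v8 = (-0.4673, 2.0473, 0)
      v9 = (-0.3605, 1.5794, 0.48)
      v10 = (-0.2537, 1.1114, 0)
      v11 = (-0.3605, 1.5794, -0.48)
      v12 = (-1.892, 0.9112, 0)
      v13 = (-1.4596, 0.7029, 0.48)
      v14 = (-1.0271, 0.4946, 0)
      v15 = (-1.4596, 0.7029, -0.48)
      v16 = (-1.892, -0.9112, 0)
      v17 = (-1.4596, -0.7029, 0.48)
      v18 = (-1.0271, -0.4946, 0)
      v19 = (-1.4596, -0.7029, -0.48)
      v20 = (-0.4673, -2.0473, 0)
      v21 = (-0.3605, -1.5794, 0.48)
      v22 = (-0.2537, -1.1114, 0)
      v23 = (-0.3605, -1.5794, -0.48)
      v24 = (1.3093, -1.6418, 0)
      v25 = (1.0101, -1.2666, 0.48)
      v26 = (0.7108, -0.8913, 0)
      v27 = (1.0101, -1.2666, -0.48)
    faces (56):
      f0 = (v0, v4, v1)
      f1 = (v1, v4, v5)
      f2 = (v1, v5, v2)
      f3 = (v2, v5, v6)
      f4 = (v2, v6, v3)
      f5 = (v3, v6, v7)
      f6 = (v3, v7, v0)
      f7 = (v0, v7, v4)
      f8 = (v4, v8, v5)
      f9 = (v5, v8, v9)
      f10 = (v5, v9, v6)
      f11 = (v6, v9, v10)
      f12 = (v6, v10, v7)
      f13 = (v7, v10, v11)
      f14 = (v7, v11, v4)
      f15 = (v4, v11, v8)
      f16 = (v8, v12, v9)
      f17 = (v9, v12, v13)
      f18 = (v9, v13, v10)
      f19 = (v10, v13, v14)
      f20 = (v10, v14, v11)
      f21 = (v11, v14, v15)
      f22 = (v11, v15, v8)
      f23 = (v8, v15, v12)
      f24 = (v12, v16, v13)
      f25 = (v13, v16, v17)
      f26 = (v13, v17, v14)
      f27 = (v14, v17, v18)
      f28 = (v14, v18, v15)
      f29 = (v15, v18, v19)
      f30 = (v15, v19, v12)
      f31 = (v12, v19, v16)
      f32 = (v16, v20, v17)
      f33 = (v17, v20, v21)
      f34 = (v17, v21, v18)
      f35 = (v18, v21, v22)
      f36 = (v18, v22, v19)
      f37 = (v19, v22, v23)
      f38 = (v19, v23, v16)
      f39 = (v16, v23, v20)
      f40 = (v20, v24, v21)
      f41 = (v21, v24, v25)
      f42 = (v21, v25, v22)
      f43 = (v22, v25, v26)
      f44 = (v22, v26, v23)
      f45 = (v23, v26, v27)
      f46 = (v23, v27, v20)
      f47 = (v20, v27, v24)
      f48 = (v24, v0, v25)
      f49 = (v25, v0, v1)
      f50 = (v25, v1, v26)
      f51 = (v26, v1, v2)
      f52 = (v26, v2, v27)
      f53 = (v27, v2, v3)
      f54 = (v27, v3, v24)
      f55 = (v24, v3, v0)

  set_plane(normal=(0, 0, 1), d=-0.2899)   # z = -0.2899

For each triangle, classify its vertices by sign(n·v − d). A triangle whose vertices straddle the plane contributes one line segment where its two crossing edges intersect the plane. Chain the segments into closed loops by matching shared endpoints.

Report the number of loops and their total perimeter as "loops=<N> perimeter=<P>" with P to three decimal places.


Straddling triangles (28 of 56):
  (v2,v6,v3) [++-] → (1.25992, 0.352992, -0.2899)–(1.4299, 0, -0.2899)  len=0.3918
  (v3,v6,v7) [-+-] → (1.25992, 0.352992, -0.2899)–(0.891565, 1.11797, -0.2899)  len=0.8490
  (v3,v7,v0) [--+] → (1.44175, 0.764974, -0.2899)–(1.8101, 0, -0.2899)  len=0.8490
  (v0,v7,v4) [+-+] → (1.44175, 0.764974, -0.2899)–(1.1286, 1.41519, -0.2899)  len=0.7217
  (v6,v10,v7) [++-] → (0.509583, 1.20513, -0.2899)–(0.891565, 1.11797, -0.2899)  len=0.3918
  (v7,v10,v11) [-+-] → (0.509583, 1.20513, -0.2899)–(-0.318203, 1.39405, -0.2899)  len=0.8491
  (v7,v11,v4) [--+] → (0.30081, 1.60411, -0.2899)–(1.1286, 1.41519, -0.2899)  len=0.8491
  (v4,v11,v8) [+-+] → (0.30081, 1.60411, -0.2899)–(-0.402797, 1.76471, -0.2899)  len=0.7217
  (v10,v14,v11) [++-] → (-0.624501, 1.14977, -0.2899)–(-0.318203, 1.39405, -0.2899)  len=0.3918
  (v11,v14,v15) [-+-] → (-0.624501, 1.14977, -0.2899)–(-1.28831, 0.620405, -0.2899)  len=0.8490
  (v11,v15,v8) [--+] → (-1.06661, 1.23534, -0.2899)–(-0.402797, 1.76471, -0.2899)  len=0.8490
  (v8,v15,v12) [+-+] → (-1.06661, 1.23534, -0.2899)–(-1.63085, 0.785395, -0.2899)  len=0.7217
  (v14,v18,v15) [++-] → (-1.28831, 0.22864, -0.2899)–(-1.28831, 0.620405, -0.2899)  len=0.3918
  (v15,v18,v19) [-+-] → (-1.28831, 0.22864, -0.2899)–(-1.28831, -0.620405, -0.2899)  len=0.8490
  (v15,v19,v12) [--+] → (-1.63085, -0.0636491, -0.2899)–(-1.63085, 0.785395, -0.2899)  len=0.8490
  (v12,v19,v16) [+-+] → (-1.63085, -0.0636491, -0.2899)–(-1.63085, -0.785395, -0.2899)  len=0.7217
  (v18,v22,v19) [++-] → (-0.982013, -0.864683, -0.2899)–(-1.28831, -0.620405, -0.2899)  len=0.3918
  (v19,v22,v23) [-+-] → (-0.982013, -0.864683, -0.2899)–(-0.318203, -1.39405, -0.2899)  len=0.8490
  (v19,v23,v16) [--+] → (-0.967038, -1.31476, -0.2899)–(-1.63085, -0.785395, -0.2899)  len=0.8490
  (v16,v23,v20) [+-+] → (-0.967038, -1.31476, -0.2899)–(-0.402797, -1.76471, -0.2899)  len=0.7217
  (v22,v26,v23) [++-] → (0.0637794, -1.30688, -0.2899)–(-0.318203, -1.39405, -0.2899)  len=0.3918
  (v23,v26,v27) [-+-] → (0.0637794, -1.30688, -0.2899)–(0.891565, -1.11797, -0.2899)  len=0.8491
  (v23,v27,v20) [--+] → (0.424988, -1.57579, -0.2899)–(-0.402797, -1.76471, -0.2899)  len=0.8491
  (v20,v27,v24) [+-+] → (0.424988, -1.57579, -0.2899)–(1.1286, -1.41519, -0.2899)  len=0.7217
  (v26,v2,v27) [++-] → (1.06155, -0.764974, -0.2899)–(0.891565, -1.11797, -0.2899)  len=0.3918
  (v27,v2,v3) [-+-] → (1.06155, -0.764974, -0.2899)–(1.4299, 0, -0.2899)  len=0.8490
  (v27,v3,v24) [--+] → (1.49695, -0.650221, -0.2899)–(1.1286, -1.41519, -0.2899)  len=0.8490
  (v24,v3,v0) [+-+] → (1.49695, -0.650221, -0.2899)–(1.8101, 0, -0.2899)  len=0.7217

Chained into 2 loop(s):
  loop 1: 14 segments, perimeter = 8.6859
  loop 2: 14 segments, perimeter = 10.9953
Total perimeter = 19.681

loops=2 perimeter=19.681


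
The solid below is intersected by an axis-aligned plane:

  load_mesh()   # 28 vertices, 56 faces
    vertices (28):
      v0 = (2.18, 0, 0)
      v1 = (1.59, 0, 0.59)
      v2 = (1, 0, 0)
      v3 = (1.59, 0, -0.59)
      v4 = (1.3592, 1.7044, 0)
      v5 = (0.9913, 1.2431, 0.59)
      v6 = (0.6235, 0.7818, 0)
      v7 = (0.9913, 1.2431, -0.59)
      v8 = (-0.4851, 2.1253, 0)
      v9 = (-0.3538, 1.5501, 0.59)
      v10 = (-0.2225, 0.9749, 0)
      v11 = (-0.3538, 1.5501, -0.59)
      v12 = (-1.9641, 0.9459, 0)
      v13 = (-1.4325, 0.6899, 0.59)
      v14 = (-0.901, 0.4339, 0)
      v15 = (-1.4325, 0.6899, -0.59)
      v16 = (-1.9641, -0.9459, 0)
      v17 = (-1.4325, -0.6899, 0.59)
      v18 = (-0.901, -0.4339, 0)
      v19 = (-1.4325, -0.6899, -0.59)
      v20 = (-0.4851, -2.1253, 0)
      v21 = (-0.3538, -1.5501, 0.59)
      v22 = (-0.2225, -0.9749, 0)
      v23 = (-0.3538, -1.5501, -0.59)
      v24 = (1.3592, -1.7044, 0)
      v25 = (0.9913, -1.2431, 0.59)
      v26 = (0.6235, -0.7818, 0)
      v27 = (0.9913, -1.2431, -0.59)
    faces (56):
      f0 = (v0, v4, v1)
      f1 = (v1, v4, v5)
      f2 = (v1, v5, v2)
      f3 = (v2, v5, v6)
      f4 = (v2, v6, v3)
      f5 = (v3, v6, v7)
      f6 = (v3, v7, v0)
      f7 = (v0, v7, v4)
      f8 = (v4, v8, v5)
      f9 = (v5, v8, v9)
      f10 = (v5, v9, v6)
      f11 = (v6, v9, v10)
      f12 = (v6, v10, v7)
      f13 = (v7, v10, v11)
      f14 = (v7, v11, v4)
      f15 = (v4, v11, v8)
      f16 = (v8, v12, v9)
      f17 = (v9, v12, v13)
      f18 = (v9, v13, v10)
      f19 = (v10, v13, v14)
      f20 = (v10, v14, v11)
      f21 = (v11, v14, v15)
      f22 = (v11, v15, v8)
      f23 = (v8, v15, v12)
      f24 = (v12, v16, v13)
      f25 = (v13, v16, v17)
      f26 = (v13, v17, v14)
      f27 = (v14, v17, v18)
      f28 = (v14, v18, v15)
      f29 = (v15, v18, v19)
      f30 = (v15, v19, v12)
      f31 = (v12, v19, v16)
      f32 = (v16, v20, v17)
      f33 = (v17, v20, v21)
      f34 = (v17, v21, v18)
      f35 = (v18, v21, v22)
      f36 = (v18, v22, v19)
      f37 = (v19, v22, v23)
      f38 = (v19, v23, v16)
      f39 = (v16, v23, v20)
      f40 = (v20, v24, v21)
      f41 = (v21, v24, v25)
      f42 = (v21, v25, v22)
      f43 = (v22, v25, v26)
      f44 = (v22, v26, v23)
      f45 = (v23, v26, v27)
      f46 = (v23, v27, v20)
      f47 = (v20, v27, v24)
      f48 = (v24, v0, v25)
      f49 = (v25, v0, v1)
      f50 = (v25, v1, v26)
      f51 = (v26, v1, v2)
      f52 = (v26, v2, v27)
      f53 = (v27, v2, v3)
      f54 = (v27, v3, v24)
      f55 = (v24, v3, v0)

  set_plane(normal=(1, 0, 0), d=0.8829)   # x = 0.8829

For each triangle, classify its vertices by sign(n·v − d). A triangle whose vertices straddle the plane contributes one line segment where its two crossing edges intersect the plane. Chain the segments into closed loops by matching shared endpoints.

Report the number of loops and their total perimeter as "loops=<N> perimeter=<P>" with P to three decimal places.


Straddling triangles (20 of 56):
  (v2,v5,v6) [++-] → (0.8829, 1.10714, 0.416112)–(0.8829, 0.243157, 0)  len=0.9590
  (v2,v6,v3) [+-+] → (0.8829, 0.243157, 0)–(0.8829, 0.571972, -0.158351)  len=0.3650
  (v3,v6,v7) [+-+] → (0.8829, 0.571972, -0.158351)–(0.8829, 1.10714, -0.416112)  len=0.5940
  (v4,v8,v5) [+-+] → (0.8829, 1.8131, 0)–(0.8829, 1.30787, 0.546681)  len=0.7444
  (v5,v8,v9) [+--] → (0.8829, 1.30787, 0.546681)–(0.8829, 1.26784, 0.59)  len=0.0590
  (v5,v9,v6) [+--] → (0.8829, 1.26784, 0.59)–(0.8829, 1.10714, 0.416112)  len=0.2368
  (v6,v10,v7) [--+] → (0.8829, 1.21915, -0.537309)–(0.8829, 1.10714, -0.416112)  len=0.1650
  (v7,v10,v11) [+--] → (0.8829, 1.21915, -0.537309)–(0.8829, 1.26784, -0.59)  len=0.0717
  (v7,v11,v4) [+-+] → (0.8829, 1.26784, -0.59)–(0.8829, 1.6615, -0.16405)  len=0.5800
  (v4,v11,v8) [+--] → (0.8829, 1.6615, -0.16405)–(0.8829, 1.8131, 0)  len=0.2234
  (v20,v24,v21) [-+-] → (0.8829, -1.8131, 0)–(0.8829, -1.6615, 0.16405)  len=0.2234
  (v21,v24,v25) [-++] → (0.8829, -1.6615, 0.16405)–(0.8829, -1.26784, 0.59)  len=0.5800
  (v21,v25,v22) [-+-] → (0.8829, -1.26784, 0.59)–(0.8829, -1.21915, 0.537309)  len=0.0717
  (v22,v25,v26) [-+-] → (0.8829, -1.21915, 0.537309)–(0.8829, -1.10714, 0.416112)  len=0.1650
  (v23,v26,v27) [--+] → (0.8829, -1.10714, -0.416112)–(0.8829, -1.26784, -0.59)  len=0.2368
  (v23,v27,v20) [-+-] → (0.8829, -1.26784, -0.59)–(0.8829, -1.30787, -0.546681)  len=0.0590
  (v20,v27,v24) [-++] → (0.8829, -1.30787, -0.546681)–(0.8829, -1.8131, 0)  len=0.7444
  (v25,v1,v26) [++-] → (0.8829, -0.571972, 0.158351)–(0.8829, -1.10714, 0.416112)  len=0.5940
  (v26,v1,v2) [-++] → (0.8829, -0.571972, 0.158351)–(0.8829, -0.243157, 0)  len=0.3650
  (v26,v2,v27) [-++] → (0.8829, -0.243157, 0)–(0.8829, -1.10714, -0.416112)  len=0.9590

Chained into 2 loop(s):
  loop 1: 10 segments, perimeter = 3.9982
  loop 2: 10 segments, perimeter = 3.9982
Total perimeter = 7.996

loops=2 perimeter=7.996


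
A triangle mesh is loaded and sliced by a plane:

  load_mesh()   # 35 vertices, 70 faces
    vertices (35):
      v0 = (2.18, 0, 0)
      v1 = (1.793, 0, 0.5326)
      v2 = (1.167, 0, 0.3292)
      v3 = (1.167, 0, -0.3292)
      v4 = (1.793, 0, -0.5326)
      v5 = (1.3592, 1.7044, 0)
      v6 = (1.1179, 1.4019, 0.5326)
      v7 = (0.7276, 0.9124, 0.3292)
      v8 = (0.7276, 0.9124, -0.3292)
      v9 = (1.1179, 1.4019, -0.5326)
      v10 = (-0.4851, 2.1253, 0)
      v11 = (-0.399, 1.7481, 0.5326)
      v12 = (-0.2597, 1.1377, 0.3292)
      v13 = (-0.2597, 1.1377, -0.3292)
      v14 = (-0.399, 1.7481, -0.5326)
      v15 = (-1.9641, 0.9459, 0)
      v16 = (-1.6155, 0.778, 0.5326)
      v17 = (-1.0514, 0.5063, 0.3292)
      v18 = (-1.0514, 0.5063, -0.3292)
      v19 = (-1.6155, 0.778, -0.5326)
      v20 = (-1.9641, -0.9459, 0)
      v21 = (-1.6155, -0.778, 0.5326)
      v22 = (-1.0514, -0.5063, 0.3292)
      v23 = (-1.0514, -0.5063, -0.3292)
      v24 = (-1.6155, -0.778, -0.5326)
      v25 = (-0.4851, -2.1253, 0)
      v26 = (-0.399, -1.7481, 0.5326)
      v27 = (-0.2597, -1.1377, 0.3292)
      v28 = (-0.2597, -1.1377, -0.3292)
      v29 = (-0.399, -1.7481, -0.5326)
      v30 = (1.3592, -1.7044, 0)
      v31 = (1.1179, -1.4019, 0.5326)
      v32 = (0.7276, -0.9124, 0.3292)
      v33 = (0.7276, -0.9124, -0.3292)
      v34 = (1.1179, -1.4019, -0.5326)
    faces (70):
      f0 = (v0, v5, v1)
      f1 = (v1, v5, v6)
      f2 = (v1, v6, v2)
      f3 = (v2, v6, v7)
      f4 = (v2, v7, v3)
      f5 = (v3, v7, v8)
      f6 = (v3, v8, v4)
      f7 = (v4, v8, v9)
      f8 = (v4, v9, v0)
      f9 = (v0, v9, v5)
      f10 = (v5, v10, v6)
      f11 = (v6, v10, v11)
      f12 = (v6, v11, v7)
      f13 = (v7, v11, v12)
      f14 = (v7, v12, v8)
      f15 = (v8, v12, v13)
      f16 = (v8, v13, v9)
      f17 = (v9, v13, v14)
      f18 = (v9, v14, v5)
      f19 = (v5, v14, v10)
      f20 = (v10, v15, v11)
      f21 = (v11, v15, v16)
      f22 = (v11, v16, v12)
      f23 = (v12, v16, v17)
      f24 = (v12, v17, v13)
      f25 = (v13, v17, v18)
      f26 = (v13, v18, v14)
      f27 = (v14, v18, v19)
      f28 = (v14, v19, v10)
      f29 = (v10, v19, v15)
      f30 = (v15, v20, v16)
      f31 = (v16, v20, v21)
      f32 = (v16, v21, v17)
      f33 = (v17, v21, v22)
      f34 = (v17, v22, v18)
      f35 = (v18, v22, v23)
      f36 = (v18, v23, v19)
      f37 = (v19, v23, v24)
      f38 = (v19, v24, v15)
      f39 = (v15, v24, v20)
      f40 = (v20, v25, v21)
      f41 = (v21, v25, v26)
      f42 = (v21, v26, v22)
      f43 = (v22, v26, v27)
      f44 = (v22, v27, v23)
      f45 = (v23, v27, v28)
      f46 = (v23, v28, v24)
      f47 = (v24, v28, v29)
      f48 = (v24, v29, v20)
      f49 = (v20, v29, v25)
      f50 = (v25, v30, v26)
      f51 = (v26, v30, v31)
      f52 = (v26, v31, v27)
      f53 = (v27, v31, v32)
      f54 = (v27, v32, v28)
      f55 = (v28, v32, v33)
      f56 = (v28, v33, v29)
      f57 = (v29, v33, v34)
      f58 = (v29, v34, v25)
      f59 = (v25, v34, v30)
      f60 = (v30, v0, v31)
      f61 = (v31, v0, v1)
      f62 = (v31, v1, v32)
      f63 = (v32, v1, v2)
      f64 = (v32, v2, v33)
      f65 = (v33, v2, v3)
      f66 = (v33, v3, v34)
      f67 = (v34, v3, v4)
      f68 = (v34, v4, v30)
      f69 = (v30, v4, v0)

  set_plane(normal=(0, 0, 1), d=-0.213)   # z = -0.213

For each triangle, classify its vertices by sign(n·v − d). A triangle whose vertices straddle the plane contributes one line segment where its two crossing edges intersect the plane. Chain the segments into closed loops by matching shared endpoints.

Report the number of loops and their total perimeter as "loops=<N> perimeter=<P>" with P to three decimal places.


loops=2 perimeter=19.391

Straddling triangles (28 of 70):
  (v2,v7,v3) [++-] → (1.08945, 0.161028, -0.213)–(1.167, 0, -0.213)  len=0.1787
  (v3,v7,v8) [-+-] → (1.08945, 0.161028, -0.213)–(0.7276, 0.9124, -0.213)  len=0.8340
  (v4,v9,v0) [--+] → (1.75524, 0.560655, -0.213)–(2.02523, 0, -0.213)  len=0.6223
  (v0,v9,v5) [+-+] → (1.75524, 0.560655, -0.213)–(1.2627, 1.58342, -0.213)  len=1.1352
  (v7,v12,v8) [++-] → (0.553353, 0.952163, -0.213)–(0.7276, 0.9124, -0.213)  len=0.1787
  (v8,v12,v13) [-+-] → (0.553353, 0.952163, -0.213)–(-0.2597, 1.1377, -0.213)  len=0.8340
  (v9,v14,v5) [--+] → (0.656052, 1.72188, -0.213)–(1.2627, 1.58342, -0.213)  len=0.6222
  (v5,v14,v10) [+-+] → (0.656052, 1.72188, -0.213)–(-0.450666, 1.97445, -0.213)  len=1.1352
  (v12,v17,v13) [++-] → (-0.399426, 1.02627, -0.213)–(-0.2597, 1.1377, -0.213)  len=0.1787
  (v13,v17,v18) [-+-] → (-0.399426, 1.02627, -0.213)–(-1.0514, 0.5063, -0.213)  len=0.8339
  (v14,v19,v10) [--+] → (-0.937175, 1.58648, -0.213)–(-0.450666, 1.97445, -0.213)  len=0.6223
  (v10,v19,v15) [+-+] → (-0.937175, 1.58648, -0.213)–(-1.82469, 0.878753, -0.213)  len=1.1351
  (v17,v22,v18) [++-] → (-1.0514, 0.327588, -0.213)–(-1.0514, 0.5063, -0.213)  len=0.1787
  (v18,v22,v23) [-+-] → (-1.0514, 0.327588, -0.213)–(-1.0514, -0.5063, -0.213)  len=0.8339
  (v19,v24,v15) [--+] → (-1.82469, 0.256469, -0.213)–(-1.82469, 0.878753, -0.213)  len=0.6223
  (v15,v24,v20) [+-+] → (-1.82469, 0.256469, -0.213)–(-1.82469, -0.878753, -0.213)  len=1.1352
  (v22,v27,v23) [++-] → (-0.911674, -0.617735, -0.213)–(-1.0514, -0.5063, -0.213)  len=0.1787
  (v23,v27,v28) [-+-] → (-0.911674, -0.617735, -0.213)–(-0.2597, -1.1377, -0.213)  len=0.8339
  (v24,v29,v20) [--+] → (-1.33818, -1.26672, -0.213)–(-1.82469, -0.878753, -0.213)  len=0.6223
  (v20,v29,v25) [+-+] → (-1.33818, -1.26672, -0.213)–(-0.450666, -1.97445, -0.213)  len=1.1351
  (v27,v32,v28) [++-] → (-0.0854529, -1.09794, -0.213)–(-0.2597, -1.1377, -0.213)  len=0.1787
  (v28,v32,v33) [-+-] → (-0.0854529, -1.09794, -0.213)–(0.7276, -0.9124, -0.213)  len=0.8340
  (v29,v34,v25) [--+] → (0.15598, -1.83599, -0.213)–(-0.450666, -1.97445, -0.213)  len=0.6222
  (v25,v34,v30) [+-+] → (0.15598, -1.83599, -0.213)–(1.2627, -1.58342, -0.213)  len=1.1352
  (v32,v2,v33) [++-] → (0.805149, -0.751372, -0.213)–(0.7276, -0.9124, -0.213)  len=0.1787
  (v33,v2,v3) [-+-] → (0.805149, -0.751372, -0.213)–(1.167, 0, -0.213)  len=0.8340
  (v34,v4,v30) [--+] → (1.53269, -1.02277, -0.213)–(1.2627, -1.58342, -0.213)  len=0.6223
  (v30,v4,v0) [+-+] → (1.53269, -1.02277, -0.213)–(2.02523, 0, -0.213)  len=1.1352

Chained into 2 loop(s):
  loop 1: 14 segments, perimeter = 7.0886
  loop 2: 14 segments, perimeter = 12.3021
Total perimeter = 19.391


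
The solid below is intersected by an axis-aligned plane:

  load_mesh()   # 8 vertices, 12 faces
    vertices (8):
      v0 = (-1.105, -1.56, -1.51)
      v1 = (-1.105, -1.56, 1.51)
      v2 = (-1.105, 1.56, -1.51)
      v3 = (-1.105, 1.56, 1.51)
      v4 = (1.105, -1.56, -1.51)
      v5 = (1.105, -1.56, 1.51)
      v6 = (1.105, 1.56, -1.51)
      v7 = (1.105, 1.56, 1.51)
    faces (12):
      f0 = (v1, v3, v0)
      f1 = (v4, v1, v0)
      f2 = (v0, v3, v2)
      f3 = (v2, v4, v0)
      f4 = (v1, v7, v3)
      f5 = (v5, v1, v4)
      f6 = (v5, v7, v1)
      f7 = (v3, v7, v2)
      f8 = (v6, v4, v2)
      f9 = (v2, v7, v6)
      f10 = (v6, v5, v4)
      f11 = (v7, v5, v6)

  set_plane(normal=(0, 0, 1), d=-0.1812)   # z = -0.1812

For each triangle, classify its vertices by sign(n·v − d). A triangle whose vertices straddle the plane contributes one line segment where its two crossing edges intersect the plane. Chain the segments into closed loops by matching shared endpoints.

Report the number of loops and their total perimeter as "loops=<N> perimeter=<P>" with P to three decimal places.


Straddling triangles (8 of 12):
  (v1,v3,v0) [++-] → (-1.105, -0.1872, -0.1812)–(-1.105, -1.56, -0.1812)  len=1.3728
  (v4,v1,v0) [-+-] → (0.1326, -1.56, -0.1812)–(-1.105, -1.56, -0.1812)  len=1.2376
  (v0,v3,v2) [-+-] → (-1.105, -0.1872, -0.1812)–(-1.105, 1.56, -0.1812)  len=1.7472
  (v5,v1,v4) [++-] → (0.1326, -1.56, -0.1812)–(1.105, -1.56, -0.1812)  len=0.9724
  (v3,v7,v2) [++-] → (-0.1326, 1.56, -0.1812)–(-1.105, 1.56, -0.1812)  len=0.9724
  (v2,v7,v6) [-+-] → (-0.1326, 1.56, -0.1812)–(1.105, 1.56, -0.1812)  len=1.2376
  (v6,v5,v4) [-+-] → (1.105, 0.1872, -0.1812)–(1.105, -1.56, -0.1812)  len=1.7472
  (v7,v5,v6) [++-] → (1.105, 0.1872, -0.1812)–(1.105, 1.56, -0.1812)  len=1.3728

Chained into 1 loop(s):
  loop 1: 8 segments, perimeter = 10.6600
Total perimeter = 10.660

loops=1 perimeter=10.660


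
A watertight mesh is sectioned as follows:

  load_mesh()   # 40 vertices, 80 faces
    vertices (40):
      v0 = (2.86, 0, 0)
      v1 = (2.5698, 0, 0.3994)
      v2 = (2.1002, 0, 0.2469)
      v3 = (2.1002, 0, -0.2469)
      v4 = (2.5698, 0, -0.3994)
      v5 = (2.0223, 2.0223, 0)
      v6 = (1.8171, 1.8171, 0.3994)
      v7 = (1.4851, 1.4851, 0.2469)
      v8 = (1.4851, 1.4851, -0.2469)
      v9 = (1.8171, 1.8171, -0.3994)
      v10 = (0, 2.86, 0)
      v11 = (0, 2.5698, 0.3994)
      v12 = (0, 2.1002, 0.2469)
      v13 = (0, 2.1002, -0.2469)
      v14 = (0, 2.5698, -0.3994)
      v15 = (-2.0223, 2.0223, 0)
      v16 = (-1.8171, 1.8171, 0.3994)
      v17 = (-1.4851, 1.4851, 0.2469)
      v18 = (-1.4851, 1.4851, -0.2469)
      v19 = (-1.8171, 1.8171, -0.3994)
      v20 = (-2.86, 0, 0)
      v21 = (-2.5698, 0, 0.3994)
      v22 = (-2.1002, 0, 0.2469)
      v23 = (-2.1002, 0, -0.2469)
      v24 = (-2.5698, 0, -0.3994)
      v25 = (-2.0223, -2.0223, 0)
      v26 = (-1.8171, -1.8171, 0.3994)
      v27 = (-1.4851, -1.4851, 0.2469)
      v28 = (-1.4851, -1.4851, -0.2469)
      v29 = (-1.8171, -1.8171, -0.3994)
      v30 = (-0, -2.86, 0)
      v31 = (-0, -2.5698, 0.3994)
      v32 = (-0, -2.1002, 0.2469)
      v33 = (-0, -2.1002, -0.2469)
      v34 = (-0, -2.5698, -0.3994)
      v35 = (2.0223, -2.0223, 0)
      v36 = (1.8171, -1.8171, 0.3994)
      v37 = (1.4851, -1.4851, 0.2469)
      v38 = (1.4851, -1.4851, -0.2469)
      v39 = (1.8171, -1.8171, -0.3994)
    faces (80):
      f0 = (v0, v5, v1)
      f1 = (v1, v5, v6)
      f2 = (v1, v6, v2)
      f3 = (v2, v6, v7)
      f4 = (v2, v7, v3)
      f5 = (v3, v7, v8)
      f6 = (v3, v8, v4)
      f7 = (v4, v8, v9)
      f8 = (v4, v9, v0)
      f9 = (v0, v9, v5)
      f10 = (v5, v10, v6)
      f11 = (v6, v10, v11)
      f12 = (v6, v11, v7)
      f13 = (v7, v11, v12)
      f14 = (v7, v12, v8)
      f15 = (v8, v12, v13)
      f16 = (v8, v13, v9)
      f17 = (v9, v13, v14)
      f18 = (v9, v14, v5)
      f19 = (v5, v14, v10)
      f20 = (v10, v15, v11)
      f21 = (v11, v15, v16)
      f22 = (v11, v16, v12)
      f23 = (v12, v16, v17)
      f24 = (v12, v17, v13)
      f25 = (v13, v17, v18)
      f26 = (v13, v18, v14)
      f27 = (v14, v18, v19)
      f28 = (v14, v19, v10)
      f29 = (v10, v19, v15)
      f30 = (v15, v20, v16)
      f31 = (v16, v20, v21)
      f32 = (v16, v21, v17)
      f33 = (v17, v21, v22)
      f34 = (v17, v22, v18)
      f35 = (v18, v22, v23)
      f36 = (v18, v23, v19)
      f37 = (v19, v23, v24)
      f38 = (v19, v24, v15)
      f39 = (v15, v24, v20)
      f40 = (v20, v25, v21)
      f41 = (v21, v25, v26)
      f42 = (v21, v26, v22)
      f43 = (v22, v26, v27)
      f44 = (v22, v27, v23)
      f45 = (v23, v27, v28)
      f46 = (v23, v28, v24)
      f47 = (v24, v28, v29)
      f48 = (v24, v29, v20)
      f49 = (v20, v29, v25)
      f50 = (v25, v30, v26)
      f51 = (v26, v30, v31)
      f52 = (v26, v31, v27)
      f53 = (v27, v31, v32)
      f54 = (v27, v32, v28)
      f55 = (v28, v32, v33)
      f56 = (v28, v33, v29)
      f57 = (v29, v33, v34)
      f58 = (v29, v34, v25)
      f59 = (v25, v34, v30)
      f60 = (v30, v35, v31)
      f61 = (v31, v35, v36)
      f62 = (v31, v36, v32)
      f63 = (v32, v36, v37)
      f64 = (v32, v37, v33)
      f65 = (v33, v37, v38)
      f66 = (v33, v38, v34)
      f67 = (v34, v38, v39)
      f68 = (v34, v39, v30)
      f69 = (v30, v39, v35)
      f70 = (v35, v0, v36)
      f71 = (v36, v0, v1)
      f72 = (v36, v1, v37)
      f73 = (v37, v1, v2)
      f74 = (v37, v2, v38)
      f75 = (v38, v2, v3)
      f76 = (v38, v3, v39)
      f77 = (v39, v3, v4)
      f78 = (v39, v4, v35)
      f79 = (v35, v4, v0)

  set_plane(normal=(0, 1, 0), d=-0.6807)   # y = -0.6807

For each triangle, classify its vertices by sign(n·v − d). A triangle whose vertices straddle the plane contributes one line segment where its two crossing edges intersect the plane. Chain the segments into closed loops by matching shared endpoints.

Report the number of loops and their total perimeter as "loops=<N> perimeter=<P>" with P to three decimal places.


Straddling triangles (20 of 80):
  (v20,v25,v21) [+-+] → (-2.57803, -0.6807, 0)–(-2.38551, -0.6807, 0.264963)  len=0.3275
  (v21,v25,v26) [+--] → (-2.38551, -0.6807, 0.264963)–(-2.28783, -0.6807, 0.3994)  len=0.1662
  (v21,v26,v22) [+-+] → (-2.28783, -0.6807, 0.3994)–(-1.99415, -0.6807, 0.304028)  len=0.3088
  (v22,v26,v27) [+--] → (-1.99415, -0.6807, 0.304028)–(-1.81827, -0.6807, 0.2469)  len=0.1849
  (v22,v27,v23) [+-+] → (-1.81827, -0.6807, 0.2469)–(-1.81827, -0.6807, -0.0205653)  len=0.2675
  (v23,v27,v28) [+--] → (-1.81827, -0.6807, -0.0205653)–(-1.81827, -0.6807, -0.2469)  len=0.2263
  (v23,v28,v24) [+-+] → (-1.81827, -0.6807, -0.2469)–(-2.07262, -0.6807, -0.329501)  len=0.2674
  (v24,v28,v29) [+--] → (-2.07262, -0.6807, -0.329501)–(-2.28783, -0.6807, -0.3994)  len=0.2263
  (v24,v29,v20) [+-+] → (-2.28783, -0.6807, -0.3994)–(-2.46932, -0.6807, -0.149618)  len=0.3088
  (v20,v29,v25) [+--] → (-2.46932, -0.6807, -0.149618)–(-2.57803, -0.6807, 0)  len=0.1849
  (v35,v0,v36) [-+-] → (2.57803, -0.6807, 0)–(2.46932, -0.6807, 0.149618)  len=0.1849
  (v36,v0,v1) [-++] → (2.46932, -0.6807, 0.149618)–(2.28783, -0.6807, 0.3994)  len=0.3088
  (v36,v1,v37) [-+-] → (2.28783, -0.6807, 0.3994)–(2.07262, -0.6807, 0.329501)  len=0.2263
  (v37,v1,v2) [-++] → (2.07262, -0.6807, 0.329501)–(1.81827, -0.6807, 0.2469)  len=0.2674
  (v37,v2,v38) [-+-] → (1.81827, -0.6807, 0.2469)–(1.81827, -0.6807, 0.0205653)  len=0.2263
  (v38,v2,v3) [-++] → (1.81827, -0.6807, 0.0205653)–(1.81827, -0.6807, -0.2469)  len=0.2675
  (v38,v3,v39) [-+-] → (1.81827, -0.6807, -0.2469)–(1.99415, -0.6807, -0.304028)  len=0.1849
  (v39,v3,v4) [-++] → (1.99415, -0.6807, -0.304028)–(2.28783, -0.6807, -0.3994)  len=0.3088
  (v39,v4,v35) [-+-] → (2.28783, -0.6807, -0.3994)–(2.38551, -0.6807, -0.264963)  len=0.1662
  (v35,v4,v0) [-++] → (2.38551, -0.6807, -0.264963)–(2.57803, -0.6807, 0)  len=0.3275

Chained into 2 loop(s):
  loop 1: 10 segments, perimeter = 2.4686
  loop 2: 10 segments, perimeter = 2.4686
Total perimeter = 4.937

loops=2 perimeter=4.937


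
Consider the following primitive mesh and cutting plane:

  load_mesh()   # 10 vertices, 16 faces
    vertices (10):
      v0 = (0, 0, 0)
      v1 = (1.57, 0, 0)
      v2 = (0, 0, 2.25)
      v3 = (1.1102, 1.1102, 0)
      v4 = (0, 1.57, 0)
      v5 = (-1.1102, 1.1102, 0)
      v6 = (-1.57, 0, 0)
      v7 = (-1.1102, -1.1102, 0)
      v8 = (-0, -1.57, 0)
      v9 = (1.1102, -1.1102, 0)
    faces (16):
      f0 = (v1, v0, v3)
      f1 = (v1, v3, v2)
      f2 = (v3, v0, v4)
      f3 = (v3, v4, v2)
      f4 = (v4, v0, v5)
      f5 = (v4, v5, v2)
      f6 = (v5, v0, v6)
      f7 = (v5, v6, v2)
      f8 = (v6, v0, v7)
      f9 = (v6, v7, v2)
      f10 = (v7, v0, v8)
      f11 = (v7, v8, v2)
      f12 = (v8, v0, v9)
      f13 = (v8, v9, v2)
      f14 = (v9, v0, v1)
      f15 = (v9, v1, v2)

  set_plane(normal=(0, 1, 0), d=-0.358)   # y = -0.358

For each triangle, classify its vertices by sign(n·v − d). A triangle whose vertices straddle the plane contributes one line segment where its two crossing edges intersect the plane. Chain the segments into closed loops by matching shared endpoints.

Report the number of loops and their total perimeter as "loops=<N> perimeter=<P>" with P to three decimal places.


loops=1 perimeter=7.394

Straddling triangles (8 of 16):
  (v6,v0,v7) [++-] → (-0.358, -0.358, 0)–(-1.42173, -0.358, 0)  len=1.0637
  (v6,v7,v2) [+-+] → (-1.42173, -0.358, 0)–(-0.358, -0.358, 1.52446)  len=1.8589
  (v7,v0,v8) [-+-] → (-0.358, -0.358, 0)–(0, -0.358, 0)  len=0.3580
  (v7,v8,v2) [--+] → (0, -0.358, 1.73694)–(-0.358, -0.358, 1.52446)  len=0.4163
  (v8,v0,v9) [-+-] → (0, -0.358, 0)–(0.358, -0.358, 0)  len=0.3580
  (v8,v9,v2) [--+] → (0.358, -0.358, 1.52446)–(0, -0.358, 1.73694)  len=0.4163
  (v9,v0,v1) [-++] → (0.358, -0.358, 0)–(1.42173, -0.358, 0)  len=1.0637
  (v9,v1,v2) [-++] → (1.42173, -0.358, 0)–(0.358, -0.358, 1.52446)  len=1.8589

Chained into 1 loop(s):
  loop 1: 8 segments, perimeter = 7.3939
Total perimeter = 7.394


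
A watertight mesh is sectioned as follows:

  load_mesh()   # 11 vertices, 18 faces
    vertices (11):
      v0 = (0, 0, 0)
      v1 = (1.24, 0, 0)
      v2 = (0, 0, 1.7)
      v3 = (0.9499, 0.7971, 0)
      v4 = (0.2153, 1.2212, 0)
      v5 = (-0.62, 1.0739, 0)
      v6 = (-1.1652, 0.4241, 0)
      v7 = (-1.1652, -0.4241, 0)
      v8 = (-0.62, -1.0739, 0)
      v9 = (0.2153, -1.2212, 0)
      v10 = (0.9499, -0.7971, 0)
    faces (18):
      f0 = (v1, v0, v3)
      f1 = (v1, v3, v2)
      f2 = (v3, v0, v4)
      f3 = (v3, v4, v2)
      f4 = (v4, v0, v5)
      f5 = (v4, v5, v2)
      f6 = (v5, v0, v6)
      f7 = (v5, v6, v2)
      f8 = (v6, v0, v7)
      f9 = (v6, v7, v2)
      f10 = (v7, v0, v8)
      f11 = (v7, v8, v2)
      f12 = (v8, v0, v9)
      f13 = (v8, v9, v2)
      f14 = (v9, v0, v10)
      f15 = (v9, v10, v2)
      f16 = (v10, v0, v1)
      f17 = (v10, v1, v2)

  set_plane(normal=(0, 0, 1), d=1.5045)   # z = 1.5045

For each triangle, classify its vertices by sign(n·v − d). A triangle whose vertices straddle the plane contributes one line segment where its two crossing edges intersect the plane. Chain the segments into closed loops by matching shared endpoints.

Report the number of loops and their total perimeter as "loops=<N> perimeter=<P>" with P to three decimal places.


Straddling triangles (9 of 18):
  (v1,v3,v2) [--+] → (0.109239, 0.0916665, 1.5045)–(0.1426, 0, 1.5045)  len=0.0975
  (v3,v4,v2) [--+] → (0.0247595, 0.140438, 1.5045)–(0.109239, 0.0916665, 1.5045)  len=0.0975
  (v4,v5,v2) [--+] → (-0.0713, 0.123498, 1.5045)–(0.0247595, 0.140438, 1.5045)  len=0.0975
  (v5,v6,v2) [--+] → (-0.133998, 0.0487715, 1.5045)–(-0.0713, 0.123499, 1.5045)  len=0.0975
  (v6,v7,v2) [--+] → (-0.133998, -0.0487715, 1.5045)–(-0.133998, 0.0487715, 1.5045)  len=0.0975
  (v7,v8,v2) [--+] → (-0.0713, -0.123498, 1.5045)–(-0.133998, -0.0487715, 1.5045)  len=0.0975
  (v8,v9,v2) [--+] → (0.0247595, -0.140438, 1.5045)–(-0.0713, -0.123499, 1.5045)  len=0.0975
  (v9,v10,v2) [--+] → (0.109239, -0.0916665, 1.5045)–(0.0247595, -0.140438, 1.5045)  len=0.0975
  (v10,v1,v2) [--+] → (0.1426, 0, 1.5045)–(0.109239, -0.0916665, 1.5045)  len=0.0975

Chained into 1 loop(s):
  loop 1: 9 segments, perimeter = 0.8779
Total perimeter = 0.878

loops=1 perimeter=0.878


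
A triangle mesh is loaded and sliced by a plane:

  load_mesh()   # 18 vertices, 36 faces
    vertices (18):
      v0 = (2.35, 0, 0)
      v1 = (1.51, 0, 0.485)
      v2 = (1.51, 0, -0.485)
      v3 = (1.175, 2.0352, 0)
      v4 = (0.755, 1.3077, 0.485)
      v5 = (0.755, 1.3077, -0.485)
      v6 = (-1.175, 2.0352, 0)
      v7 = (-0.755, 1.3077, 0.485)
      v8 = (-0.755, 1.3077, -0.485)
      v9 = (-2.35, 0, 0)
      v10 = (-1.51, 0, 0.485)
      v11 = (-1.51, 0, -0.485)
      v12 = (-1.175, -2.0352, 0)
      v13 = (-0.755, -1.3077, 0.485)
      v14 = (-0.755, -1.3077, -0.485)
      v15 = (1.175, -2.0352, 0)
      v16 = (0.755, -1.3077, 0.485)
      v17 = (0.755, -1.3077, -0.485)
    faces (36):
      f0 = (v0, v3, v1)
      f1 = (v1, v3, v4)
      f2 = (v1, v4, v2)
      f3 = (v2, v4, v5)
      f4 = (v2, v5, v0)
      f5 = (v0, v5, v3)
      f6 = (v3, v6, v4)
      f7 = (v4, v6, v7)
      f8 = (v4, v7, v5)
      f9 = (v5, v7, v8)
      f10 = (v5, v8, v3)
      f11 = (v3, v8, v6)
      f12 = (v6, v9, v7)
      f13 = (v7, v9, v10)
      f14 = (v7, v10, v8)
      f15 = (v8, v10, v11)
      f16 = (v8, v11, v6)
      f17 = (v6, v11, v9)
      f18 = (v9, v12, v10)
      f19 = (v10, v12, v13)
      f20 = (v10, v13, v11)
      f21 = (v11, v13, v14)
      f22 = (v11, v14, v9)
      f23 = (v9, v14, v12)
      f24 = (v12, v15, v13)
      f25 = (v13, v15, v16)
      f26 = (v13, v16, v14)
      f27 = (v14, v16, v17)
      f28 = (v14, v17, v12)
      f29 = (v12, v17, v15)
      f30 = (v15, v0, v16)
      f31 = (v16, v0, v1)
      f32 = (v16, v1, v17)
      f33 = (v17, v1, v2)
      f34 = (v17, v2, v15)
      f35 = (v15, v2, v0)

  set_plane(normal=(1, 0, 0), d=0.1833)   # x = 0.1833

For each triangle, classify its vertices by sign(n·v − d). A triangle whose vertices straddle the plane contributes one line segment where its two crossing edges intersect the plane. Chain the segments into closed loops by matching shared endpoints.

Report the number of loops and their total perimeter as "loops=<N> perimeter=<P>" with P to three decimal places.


Straddling triangles (12 of 36):
  (v3,v6,v4) [+-+] → (0.1833, 2.0352, 0)–(0.1833, 1.5232, 0.341334)  len=0.6153
  (v4,v6,v7) [+--] → (0.1833, 1.5232, 0.341334)–(0.1833, 1.3077, 0.485)  len=0.2590
  (v4,v7,v5) [+-+] → (0.1833, 1.3077, 0.485)–(0.1833, 1.3077, -0.117749)  len=0.6027
  (v5,v7,v8) [+--] → (0.1833, 1.3077, -0.117749)–(0.1833, 1.3077, -0.485)  len=0.3673
  (v5,v8,v3) [+-+] → (0.1833, 1.3077, -0.485)–(0.1833, 1.66139, -0.24921)  len=0.4251
  (v3,v8,v6) [+--] → (0.1833, 1.66139, -0.24921)–(0.1833, 2.0352, 0)  len=0.4493
  (v12,v15,v13) [-+-] → (0.1833, -2.0352, 0)–(0.1833, -1.66139, 0.24921)  len=0.4493
  (v13,v15,v16) [-++] → (0.1833, -1.66139, 0.24921)–(0.1833, -1.3077, 0.485)  len=0.4251
  (v13,v16,v14) [-+-] → (0.1833, -1.3077, 0.485)–(0.1833, -1.3077, 0.117749)  len=0.3673
  (v14,v16,v17) [-++] → (0.1833, -1.3077, 0.117749)–(0.1833, -1.3077, -0.485)  len=0.6027
  (v14,v17,v12) [-+-] → (0.1833, -1.3077, -0.485)–(0.1833, -1.5232, -0.341334)  len=0.2590
  (v12,v17,v15) [-++] → (0.1833, -1.5232, -0.341334)–(0.1833, -2.0352, 0)  len=0.6153

Chained into 2 loop(s):
  loop 1: 6 segments, perimeter = 2.7187
  loop 2: 6 segments, perimeter = 2.7187
Total perimeter = 5.437

loops=2 perimeter=5.437


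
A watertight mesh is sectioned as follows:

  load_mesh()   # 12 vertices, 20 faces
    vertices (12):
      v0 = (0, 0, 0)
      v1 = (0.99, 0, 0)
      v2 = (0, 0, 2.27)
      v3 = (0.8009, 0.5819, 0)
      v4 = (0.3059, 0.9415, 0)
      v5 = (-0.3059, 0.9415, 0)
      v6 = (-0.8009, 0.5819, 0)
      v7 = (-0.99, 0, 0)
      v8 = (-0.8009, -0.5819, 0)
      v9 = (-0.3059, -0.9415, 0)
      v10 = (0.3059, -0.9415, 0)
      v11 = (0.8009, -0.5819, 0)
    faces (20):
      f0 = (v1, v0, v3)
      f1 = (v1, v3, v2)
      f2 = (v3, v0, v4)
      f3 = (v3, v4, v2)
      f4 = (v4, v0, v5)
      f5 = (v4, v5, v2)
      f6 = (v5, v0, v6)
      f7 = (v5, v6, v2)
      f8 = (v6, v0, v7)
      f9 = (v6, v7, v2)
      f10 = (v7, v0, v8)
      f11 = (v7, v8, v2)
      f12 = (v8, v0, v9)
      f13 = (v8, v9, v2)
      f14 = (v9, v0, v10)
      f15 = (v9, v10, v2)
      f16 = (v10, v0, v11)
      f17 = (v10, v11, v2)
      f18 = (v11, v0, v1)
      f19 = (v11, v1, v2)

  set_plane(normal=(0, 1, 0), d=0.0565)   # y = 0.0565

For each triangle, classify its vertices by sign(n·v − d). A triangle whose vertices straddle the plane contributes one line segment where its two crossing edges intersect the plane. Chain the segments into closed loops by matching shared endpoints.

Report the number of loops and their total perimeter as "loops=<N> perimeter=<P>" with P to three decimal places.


loops=1 perimeter=6.658

Straddling triangles (10 of 20):
  (v1,v0,v3) [--+] → (0.077764, 0.0565, 0)–(0.971639, 0.0565, 0)  len=0.8939
  (v1,v3,v2) [-+-] → (0.971639, 0.0565, 0)–(0.077764, 0.0565, 2.04959)  len=2.2360
  (v3,v0,v4) [+-+] → (0.077764, 0.0565, 0)–(0.0183572, 0.0565, 0)  len=0.0594
  (v3,v4,v2) [++-] → (0.0183572, 0.0565, 2.13378)–(0.077764, 0.0565, 2.04959)  len=0.1030
  (v4,v0,v5) [+-+] → (0.0183572, 0.0565, 0)–(-0.0183572, 0.0565, 0)  len=0.0367
  (v4,v5,v2) [++-] → (-0.0183572, 0.0565, 2.13378)–(0.0183572, 0.0565, 2.13378)  len=0.0367
  (v5,v0,v6) [+-+] → (-0.0183572, 0.0565, 0)–(-0.077764, 0.0565, 0)  len=0.0594
  (v5,v6,v2) [++-] → (-0.077764, 0.0565, 2.04959)–(-0.0183572, 0.0565, 2.13378)  len=0.1030
  (v6,v0,v7) [+--] → (-0.077764, 0.0565, 0)–(-0.971639, 0.0565, 0)  len=0.8939
  (v6,v7,v2) [+--] → (-0.971639, 0.0565, 0)–(-0.077764, 0.0565, 2.04959)  len=2.2360

Chained into 1 loop(s):
  loop 1: 10 segments, perimeter = 6.6581
Total perimeter = 6.658


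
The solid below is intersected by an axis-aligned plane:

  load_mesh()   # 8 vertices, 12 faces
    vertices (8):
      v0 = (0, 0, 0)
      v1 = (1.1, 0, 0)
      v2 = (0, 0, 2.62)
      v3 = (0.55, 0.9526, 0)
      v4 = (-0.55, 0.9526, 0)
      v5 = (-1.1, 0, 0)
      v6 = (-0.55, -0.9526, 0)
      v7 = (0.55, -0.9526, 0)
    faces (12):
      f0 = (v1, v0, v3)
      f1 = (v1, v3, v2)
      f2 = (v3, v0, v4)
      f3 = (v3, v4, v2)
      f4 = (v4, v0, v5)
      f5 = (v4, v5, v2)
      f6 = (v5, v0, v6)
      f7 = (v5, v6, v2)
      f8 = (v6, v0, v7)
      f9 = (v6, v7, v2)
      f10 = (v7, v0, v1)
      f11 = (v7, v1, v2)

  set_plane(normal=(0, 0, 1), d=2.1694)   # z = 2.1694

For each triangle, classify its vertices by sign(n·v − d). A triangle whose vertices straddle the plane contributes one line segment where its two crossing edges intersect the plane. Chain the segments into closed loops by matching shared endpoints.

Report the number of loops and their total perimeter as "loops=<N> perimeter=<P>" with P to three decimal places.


Straddling triangles (6 of 12):
  (v1,v3,v2) [--+] → (0.0945916, 0.163833, 2.1694)–(0.189183, 0, 2.1694)  len=0.1892
  (v3,v4,v2) [--+] → (-0.0945916, 0.163833, 2.1694)–(0.0945916, 0.163833, 2.1694)  len=0.1892
  (v4,v5,v2) [--+] → (-0.189183, 0, 2.1694)–(-0.0945916, 0.163833, 2.1694)  len=0.1892
  (v5,v6,v2) [--+] → (-0.0945916, -0.163833, 2.1694)–(-0.189183, 0, 2.1694)  len=0.1892
  (v6,v7,v2) [--+] → (0.0945916, -0.163833, 2.1694)–(-0.0945916, -0.163833, 2.1694)  len=0.1892
  (v7,v1,v2) [--+] → (0.189183, 0, 2.1694)–(0.0945916, -0.163833, 2.1694)  len=0.1892

Chained into 1 loop(s):
  loop 1: 6 segments, perimeter = 1.1351
Total perimeter = 1.135

loops=1 perimeter=1.135


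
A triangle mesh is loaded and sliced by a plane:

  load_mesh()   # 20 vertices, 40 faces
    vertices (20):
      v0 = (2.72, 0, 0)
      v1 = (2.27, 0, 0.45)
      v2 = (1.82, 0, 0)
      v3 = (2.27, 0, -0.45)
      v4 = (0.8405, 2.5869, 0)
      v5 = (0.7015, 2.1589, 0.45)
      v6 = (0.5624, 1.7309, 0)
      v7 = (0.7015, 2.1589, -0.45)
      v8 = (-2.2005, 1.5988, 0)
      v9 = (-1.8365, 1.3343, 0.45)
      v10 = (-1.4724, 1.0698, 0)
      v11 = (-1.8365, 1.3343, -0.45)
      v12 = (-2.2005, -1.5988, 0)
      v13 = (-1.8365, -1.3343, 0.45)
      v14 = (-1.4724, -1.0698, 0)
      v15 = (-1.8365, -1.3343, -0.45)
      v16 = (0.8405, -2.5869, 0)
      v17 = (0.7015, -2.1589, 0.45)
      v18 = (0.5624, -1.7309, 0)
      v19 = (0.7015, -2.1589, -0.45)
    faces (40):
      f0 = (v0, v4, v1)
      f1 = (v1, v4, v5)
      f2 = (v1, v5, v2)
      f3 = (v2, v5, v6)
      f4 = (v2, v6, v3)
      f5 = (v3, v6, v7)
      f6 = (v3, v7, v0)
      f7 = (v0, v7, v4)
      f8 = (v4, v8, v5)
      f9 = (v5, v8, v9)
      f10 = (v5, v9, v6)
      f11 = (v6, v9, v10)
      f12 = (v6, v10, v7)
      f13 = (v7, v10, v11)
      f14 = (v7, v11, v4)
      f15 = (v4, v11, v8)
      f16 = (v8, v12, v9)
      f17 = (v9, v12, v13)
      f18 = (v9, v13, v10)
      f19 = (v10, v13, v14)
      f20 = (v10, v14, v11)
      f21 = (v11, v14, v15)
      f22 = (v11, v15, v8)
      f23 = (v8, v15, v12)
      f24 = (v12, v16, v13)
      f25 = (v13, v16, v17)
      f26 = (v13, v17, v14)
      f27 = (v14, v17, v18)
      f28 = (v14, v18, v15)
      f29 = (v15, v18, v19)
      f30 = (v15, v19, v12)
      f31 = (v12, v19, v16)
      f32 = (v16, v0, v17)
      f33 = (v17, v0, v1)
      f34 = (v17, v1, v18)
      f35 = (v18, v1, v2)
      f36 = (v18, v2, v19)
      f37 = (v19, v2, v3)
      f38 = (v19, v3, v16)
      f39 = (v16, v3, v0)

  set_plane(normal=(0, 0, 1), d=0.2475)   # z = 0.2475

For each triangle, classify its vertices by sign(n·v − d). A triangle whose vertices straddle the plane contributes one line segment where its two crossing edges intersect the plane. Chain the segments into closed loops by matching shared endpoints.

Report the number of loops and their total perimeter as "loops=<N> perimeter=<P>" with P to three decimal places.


loops=2 perimeter=26.686

Straddling triangles (20 of 40):
  (v0,v4,v1) [--+] → (1.62672, 1.16411, 0.2475)–(2.4725, 0, 0.2475)  len=1.4389
  (v1,v4,v5) [+-+] → (1.62672, 1.1641, 0.2475)–(0.76405, 2.3515, 0.2475)  len=1.4677
  (v1,v5,v2) [++-] → (1.20483, 1.18739, 0.2475)–(2.0675, 0, 0.2475)  len=1.4677
  (v2,v5,v6) [-+-] → (1.20483, 1.18739, 0.2475)–(0.638905, 1.9663, 0.2475)  len=0.9628
  (v4,v8,v5) [--+] → (-0.6044, 1.90685, 0.2475)–(0.76405, 2.3515, 0.2475)  len=1.4389
  (v5,v8,v9) [+-+] → (-0.6044, 1.90685, 0.2475)–(-2.0003, 1.45332, 0.2475)  len=1.4677
  (v5,v9,v6) [++-] → (-0.756995, 1.51277, 0.2475)–(0.638905, 1.9663, 0.2475)  len=1.4677
  (v6,v9,v10) [-+-] → (-0.756995, 1.51277, 0.2475)–(-1.67266, 1.21528, 0.2475)  len=0.9628
  (v8,v12,v9) [--+] → (-2.0003, 0.014405, 0.2475)–(-2.0003, 1.45332, 0.2475)  len=1.4389
  (v9,v12,v13) [+-+] → (-2.0003, 0.014405, 0.2475)–(-2.0003, -1.45332, 0.2475)  len=1.4677
  (v9,v13,v10) [++-] → (-1.67266, -0.252455, 0.2475)–(-1.67266, 1.21528, 0.2475)  len=1.4677
  (v10,v13,v14) [-+-] → (-1.67266, -0.252455, 0.2475)–(-1.67266, -1.21528, 0.2475)  len=0.9628
  (v12,v16,v13) [--+] → (-0.63185, -1.89797, 0.2475)–(-2.0003, -1.45332, 0.2475)  len=1.4389
  (v13,v16,v17) [+-+] → (-0.63185, -1.89797, 0.2475)–(0.76405, -2.3515, 0.2475)  len=1.4677
  (v13,v17,v14) [++-] → (-0.276755, -1.66881, 0.2475)–(-1.67266, -1.21528, 0.2475)  len=1.4677
  (v14,v17,v18) [-+-] → (-0.276755, -1.6688, 0.2475)–(0.638905, -1.9663, 0.2475)  len=0.9628
  (v16,v0,v17) [--+] → (1.60983, -1.18739, 0.2475)–(0.76405, -2.3515, 0.2475)  len=1.4389
  (v17,v0,v1) [+-+] → (1.60983, -1.18739, 0.2475)–(2.4725, 0, 0.2475)  len=1.4677
  (v17,v1,v18) [++-] → (1.50158, -0.778905, 0.2475)–(0.638905, -1.9663, 0.2475)  len=1.4677
  (v18,v1,v2) [-+-] → (1.50158, -0.778905, 0.2475)–(2.0675, 0, 0.2475)  len=0.9628

Chained into 2 loop(s):
  loop 1: 10 segments, perimeter = 14.5331
  loop 2: 10 segments, perimeter = 12.1525
Total perimeter = 26.686
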